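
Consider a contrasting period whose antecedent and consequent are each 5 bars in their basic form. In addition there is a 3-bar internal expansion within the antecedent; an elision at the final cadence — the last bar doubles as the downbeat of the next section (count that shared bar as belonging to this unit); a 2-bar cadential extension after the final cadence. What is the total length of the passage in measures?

15 measures

Basic contrasting period: 5 + 5 = 10 bars.
10 (basic form) + 3 (internal expansion) + 2 (cadential extension) = 15.
The elision shares a bar with the next section but does not change this unit's count.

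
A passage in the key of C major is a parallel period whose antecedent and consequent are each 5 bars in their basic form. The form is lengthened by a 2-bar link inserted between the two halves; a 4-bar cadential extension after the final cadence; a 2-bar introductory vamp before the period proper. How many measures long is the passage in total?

Basic parallel period: 5 + 5 = 10 bars.
10 (basic form) + 2 (link) + 4 (cadential extension) + 2 (introduction) = 18.

18 measures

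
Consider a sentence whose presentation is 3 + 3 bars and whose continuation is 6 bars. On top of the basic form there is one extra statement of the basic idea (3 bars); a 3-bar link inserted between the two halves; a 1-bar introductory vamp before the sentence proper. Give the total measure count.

Basic sentence: 3 + 3 + 6 = 12 bars.
12 (basic form) + 3 (extra statement) + 3 (link) + 1 (introduction) = 19.

19 measures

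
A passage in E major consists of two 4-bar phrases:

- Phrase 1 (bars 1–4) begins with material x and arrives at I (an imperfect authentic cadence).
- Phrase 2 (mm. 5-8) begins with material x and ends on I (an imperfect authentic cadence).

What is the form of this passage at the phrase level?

repeated phrase

Both phrases have the same opening (x) and the same cadence (imperfect authentic cadence): the second is a restatement, not a consequent, so this is a repeated phrase rather than a period.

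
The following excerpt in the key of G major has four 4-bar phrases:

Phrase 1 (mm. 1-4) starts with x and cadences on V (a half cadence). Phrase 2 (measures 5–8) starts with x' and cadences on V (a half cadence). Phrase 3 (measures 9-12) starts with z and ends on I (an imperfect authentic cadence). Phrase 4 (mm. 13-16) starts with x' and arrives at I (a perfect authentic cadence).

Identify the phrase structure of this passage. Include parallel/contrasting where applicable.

contrasting double period

Four phrases in two halves: the first half (measures 1-8) ends with a half cadence, the second (mm. 9–16) with a perfect authentic cadence — a large antecedent–consequent pair, i.e. a double period.
Phrase 3 begins with different material from phrase 1, making it contrasting.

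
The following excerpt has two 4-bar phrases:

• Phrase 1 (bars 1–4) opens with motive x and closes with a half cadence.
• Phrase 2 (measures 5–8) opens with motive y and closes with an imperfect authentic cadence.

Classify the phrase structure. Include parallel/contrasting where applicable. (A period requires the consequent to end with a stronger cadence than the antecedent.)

contrasting period

Phrase 1 ends with a half cadence (weaker) and phrase 2 with an imperfect authentic cadence (stronger): antecedent + consequent = a period.
The two phrases open with different material (x / y), so the period is contrasting.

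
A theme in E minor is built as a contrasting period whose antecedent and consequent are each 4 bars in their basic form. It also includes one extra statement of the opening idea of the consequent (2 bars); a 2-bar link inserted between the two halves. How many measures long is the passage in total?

12 measures

Basic contrasting period: 4 + 4 = 8 bars.
8 (basic form) + 2 (extra statement) + 2 (link) = 12.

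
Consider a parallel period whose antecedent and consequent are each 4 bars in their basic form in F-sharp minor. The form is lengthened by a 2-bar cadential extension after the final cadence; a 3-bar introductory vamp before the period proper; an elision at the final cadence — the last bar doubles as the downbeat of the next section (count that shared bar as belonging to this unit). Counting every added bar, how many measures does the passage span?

13 measures

Basic parallel period: 4 + 4 = 8 bars.
8 (basic form) + 2 (cadential extension) + 3 (introduction) = 13.
The elision shares a bar with the next section but does not change this unit's count.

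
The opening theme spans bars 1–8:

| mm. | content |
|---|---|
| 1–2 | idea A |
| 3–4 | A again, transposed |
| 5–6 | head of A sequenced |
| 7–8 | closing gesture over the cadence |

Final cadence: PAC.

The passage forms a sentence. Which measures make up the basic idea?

measures 1–2

The presentation of a sentence is the basic idea (mm. 1-2) plus its repetition (bars 3-4); the basic idea is therefore measures 1-2.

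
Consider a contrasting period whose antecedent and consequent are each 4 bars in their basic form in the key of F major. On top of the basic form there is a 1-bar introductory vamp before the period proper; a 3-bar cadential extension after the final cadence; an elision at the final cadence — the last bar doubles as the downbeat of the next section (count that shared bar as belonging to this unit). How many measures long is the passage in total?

12 measures

Basic contrasting period: 4 + 4 = 8 bars.
8 (basic form) + 1 (introduction) + 3 (cadential extension) = 12.
The elision shares a bar with the next section but does not change this unit's count.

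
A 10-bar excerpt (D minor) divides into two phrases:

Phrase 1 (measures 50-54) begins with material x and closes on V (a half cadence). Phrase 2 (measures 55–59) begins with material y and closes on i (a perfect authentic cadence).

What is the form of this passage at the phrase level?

Phrase 1 ends with a half cadence (weaker) and phrase 2 with a perfect authentic cadence (stronger): antecedent + consequent = a period.
The two phrases open with different material (x / y), so the period is contrasting.

contrasting period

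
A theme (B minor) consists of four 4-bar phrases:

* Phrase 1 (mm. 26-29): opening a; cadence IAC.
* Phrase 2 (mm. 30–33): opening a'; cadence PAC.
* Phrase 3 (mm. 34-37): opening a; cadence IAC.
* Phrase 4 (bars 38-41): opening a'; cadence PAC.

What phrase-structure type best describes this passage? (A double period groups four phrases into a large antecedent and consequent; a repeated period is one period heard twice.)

repeated period

The cadence pattern IAC–PAC–IAC–PAC is weak–strong twice, and phrases 3–4 restate phrases 1–2: a period heard twice, not a double period (which would end weakly at phrase 2).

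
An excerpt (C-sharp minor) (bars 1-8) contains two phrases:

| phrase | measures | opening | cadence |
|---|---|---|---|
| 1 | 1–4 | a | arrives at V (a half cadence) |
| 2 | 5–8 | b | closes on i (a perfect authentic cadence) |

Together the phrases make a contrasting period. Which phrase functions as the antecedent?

The phrase ending with the weaker cadence (half cadence) is the antecedent; the one ending more conclusively (perfect authentic cadence) is the consequent. The antecedent is phrase 1.

phrase 1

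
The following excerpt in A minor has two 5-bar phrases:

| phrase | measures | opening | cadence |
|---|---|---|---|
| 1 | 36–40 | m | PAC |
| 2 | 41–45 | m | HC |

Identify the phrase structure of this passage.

phrase group

The second phrase closes with a half cadence, which is not stronger than the first phrase's perfect authentic cadence; without a weak→strong cadential pair there is no antecedent–consequent relationship, so this is a phrase group rather than a period.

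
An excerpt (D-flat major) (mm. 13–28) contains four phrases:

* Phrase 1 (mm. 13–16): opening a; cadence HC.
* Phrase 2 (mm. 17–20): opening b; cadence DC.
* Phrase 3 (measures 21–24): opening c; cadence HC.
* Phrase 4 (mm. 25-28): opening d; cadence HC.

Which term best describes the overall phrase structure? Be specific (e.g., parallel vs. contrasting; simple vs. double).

Phrase 4 ends with a half cadence, no stronger than phrase 2's deceptive cadence, so the four phrases do not form a double period; nor do phrases 3–4 duplicate 1–2, so it is not a repeated period. With no phrase reaching a conclusive cadence, the passage is a phrase group.

phrase group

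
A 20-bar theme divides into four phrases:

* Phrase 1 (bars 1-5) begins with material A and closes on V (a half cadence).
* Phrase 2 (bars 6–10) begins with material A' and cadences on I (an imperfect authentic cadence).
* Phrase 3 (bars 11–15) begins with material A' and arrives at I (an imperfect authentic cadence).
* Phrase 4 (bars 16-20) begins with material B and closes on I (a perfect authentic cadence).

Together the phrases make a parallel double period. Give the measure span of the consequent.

measures 11–20

In a double period the first pair of phrases (ending imperfect authentic cadence) is the large antecedent and the second pair (ending perfect authentic cadence) is the large consequent; the consequent is measures 11–20.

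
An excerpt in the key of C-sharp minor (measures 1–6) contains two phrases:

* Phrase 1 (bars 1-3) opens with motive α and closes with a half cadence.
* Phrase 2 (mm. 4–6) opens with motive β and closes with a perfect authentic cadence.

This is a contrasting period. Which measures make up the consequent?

measures 4–6

The phrase ending with the weaker cadence (half cadence) is the antecedent; the one ending more conclusively (perfect authentic cadence) is the consequent. The consequent is measures 4–6.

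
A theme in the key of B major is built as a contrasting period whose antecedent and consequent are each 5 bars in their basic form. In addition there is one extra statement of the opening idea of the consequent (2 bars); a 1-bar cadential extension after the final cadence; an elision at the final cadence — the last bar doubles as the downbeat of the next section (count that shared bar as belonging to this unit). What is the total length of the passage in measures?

Basic contrasting period: 5 + 5 = 10 bars.
10 (basic form) + 2 (extra statement) + 1 (cadential extension) = 13.
The elision shares a bar with the next section but does not change this unit's count.

13 measures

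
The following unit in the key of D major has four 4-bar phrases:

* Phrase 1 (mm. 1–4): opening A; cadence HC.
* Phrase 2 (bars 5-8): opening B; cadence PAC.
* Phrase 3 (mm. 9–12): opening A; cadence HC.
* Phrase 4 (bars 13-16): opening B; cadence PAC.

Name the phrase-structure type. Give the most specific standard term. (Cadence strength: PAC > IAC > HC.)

The cadence pattern HC–PAC–HC–PAC is weak–strong twice, and phrases 3–4 restate phrases 1–2: a period heard twice, not a double period (which would end weakly at phrase 2).

repeated period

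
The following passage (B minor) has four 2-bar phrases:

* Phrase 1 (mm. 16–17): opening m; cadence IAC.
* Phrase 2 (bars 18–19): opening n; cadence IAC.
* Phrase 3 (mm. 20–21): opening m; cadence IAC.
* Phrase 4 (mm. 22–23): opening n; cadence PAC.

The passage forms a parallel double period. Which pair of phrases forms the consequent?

phrases 3 and 4

In a double period the first pair of phrases (ending imperfect authentic cadence) is the large antecedent and the second pair (ending perfect authentic cadence) is the large consequent; the consequent is phrases 3 and 4.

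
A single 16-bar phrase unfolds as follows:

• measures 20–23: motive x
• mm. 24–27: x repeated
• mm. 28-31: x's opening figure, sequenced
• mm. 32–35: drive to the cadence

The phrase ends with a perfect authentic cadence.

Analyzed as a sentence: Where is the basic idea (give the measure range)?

measures 20–23

The presentation of a sentence is the basic idea (bars 20-23) plus its repetition (bars 24-27); the basic idea is therefore mm. 20–23.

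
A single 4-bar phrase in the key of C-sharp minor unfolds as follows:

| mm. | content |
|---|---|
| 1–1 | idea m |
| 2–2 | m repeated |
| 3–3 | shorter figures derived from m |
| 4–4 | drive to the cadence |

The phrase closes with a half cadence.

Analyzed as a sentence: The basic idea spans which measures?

measures 1–1

The presentation of a sentence is the basic idea (measure 1) plus its repetition (m. 2); the basic idea is therefore measure 1.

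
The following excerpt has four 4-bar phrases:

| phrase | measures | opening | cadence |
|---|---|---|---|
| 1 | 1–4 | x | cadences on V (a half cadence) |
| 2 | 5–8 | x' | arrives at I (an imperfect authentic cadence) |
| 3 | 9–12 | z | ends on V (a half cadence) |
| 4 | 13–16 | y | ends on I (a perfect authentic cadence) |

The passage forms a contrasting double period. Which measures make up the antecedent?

measures 1–8

In a double period the first pair of phrases (ending imperfect authentic cadence) is the large antecedent and the second pair (ending perfect authentic cadence) is the large consequent; the antecedent is measures 1–8.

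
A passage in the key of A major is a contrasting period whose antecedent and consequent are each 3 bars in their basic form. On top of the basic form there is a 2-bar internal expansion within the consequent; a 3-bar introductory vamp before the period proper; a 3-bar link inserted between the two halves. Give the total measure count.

14 measures

Basic contrasting period: 3 + 3 = 6 bars.
6 (basic form) + 2 (internal expansion) + 3 (introduction) + 3 (link) = 14.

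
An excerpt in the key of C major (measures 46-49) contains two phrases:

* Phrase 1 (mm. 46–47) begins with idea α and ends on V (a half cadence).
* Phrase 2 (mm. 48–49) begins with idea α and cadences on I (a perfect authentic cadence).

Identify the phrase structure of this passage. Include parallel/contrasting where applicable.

parallel period

Phrase 1 ends with a half cadence (weaker) and phrase 2 with a perfect authentic cadence (stronger): antecedent + consequent = a period.
The two phrases open with the same material (α / α), so the period is parallel.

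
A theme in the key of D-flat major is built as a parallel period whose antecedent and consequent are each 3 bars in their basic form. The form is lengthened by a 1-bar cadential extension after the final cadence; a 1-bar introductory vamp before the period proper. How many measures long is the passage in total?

8 measures

Basic parallel period: 3 + 3 = 6 bars.
6 (basic form) + 1 (cadential extension) + 1 (introduction) = 8.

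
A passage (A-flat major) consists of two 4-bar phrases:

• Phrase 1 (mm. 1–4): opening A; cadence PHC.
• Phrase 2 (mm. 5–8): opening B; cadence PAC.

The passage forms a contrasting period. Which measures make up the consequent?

measures 5–8

The phrase ending with the weaker cadence (Phrygian half cadence) is the antecedent; the one ending more conclusively (perfect authentic cadence) is the consequent. The consequent is measures 5–8.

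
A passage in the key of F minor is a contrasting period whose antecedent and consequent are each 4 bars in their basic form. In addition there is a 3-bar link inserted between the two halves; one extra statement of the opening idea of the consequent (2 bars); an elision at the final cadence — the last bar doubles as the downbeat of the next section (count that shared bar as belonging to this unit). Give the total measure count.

13 measures

Basic contrasting period: 4 + 4 = 8 bars.
8 (basic form) + 3 (link) + 2 (extra statement) = 13.
The elision shares a bar with the next section but does not change this unit's count.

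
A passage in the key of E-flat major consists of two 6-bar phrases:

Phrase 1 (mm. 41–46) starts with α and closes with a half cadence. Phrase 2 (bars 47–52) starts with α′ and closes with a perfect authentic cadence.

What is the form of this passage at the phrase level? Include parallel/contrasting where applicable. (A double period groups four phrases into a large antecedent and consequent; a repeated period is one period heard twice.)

Phrase 1 ends with a half cadence (weaker) and phrase 2 with a perfect authentic cadence (stronger): antecedent + consequent = a period.
The two phrases open with the same material (α / α′), so the period is parallel.

parallel period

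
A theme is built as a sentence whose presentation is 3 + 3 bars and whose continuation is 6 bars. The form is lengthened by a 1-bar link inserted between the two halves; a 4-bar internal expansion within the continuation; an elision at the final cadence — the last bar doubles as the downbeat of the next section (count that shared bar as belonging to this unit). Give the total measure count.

Basic sentence: 3 + 3 + 6 = 12 bars.
12 (basic form) + 1 (link) + 4 (internal expansion) = 17.
The elision shares a bar with the next section but does not change this unit's count.

17 measures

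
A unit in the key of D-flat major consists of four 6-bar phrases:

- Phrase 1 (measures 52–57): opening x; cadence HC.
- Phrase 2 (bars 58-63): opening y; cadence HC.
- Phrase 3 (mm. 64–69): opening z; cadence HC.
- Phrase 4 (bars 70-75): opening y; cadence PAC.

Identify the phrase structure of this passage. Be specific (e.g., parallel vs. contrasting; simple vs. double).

Four phrases in two halves: the first half (mm. 52–63) ends with a half cadence, the second (mm. 64-75) with a perfect authentic cadence — a large antecedent–consequent pair, i.e. a double period.
Phrase 3 begins with different material from phrase 1, making it contrasting.

contrasting double period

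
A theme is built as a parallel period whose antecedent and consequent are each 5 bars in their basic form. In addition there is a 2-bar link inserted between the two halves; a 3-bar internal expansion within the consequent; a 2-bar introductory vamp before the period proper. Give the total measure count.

17 measures

Basic parallel period: 5 + 5 = 10 bars.
10 (basic form) + 2 (link) + 3 (internal expansion) + 2 (introduction) = 17.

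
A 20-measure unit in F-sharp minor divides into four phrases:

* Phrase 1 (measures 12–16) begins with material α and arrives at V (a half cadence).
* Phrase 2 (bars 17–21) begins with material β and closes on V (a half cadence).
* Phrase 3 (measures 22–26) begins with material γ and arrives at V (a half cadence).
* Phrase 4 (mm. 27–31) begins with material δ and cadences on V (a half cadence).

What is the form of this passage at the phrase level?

phrase group

Phrase 4 ends with a half cadence, no stronger than phrase 2's half cadence, so the four phrases do not form a double period; nor do phrases 3–4 duplicate 1–2, so it is not a repeated period. With no phrase reaching a conclusive cadence, the passage is a phrase group.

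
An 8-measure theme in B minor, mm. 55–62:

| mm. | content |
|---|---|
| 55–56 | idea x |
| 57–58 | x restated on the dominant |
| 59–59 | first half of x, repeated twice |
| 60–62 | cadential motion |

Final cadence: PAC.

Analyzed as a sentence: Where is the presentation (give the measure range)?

The presentation of a sentence is the basic idea (bars 55–56) plus its repetition (mm. 57–58); the presentation is therefore mm. 55–58.

measures 55–58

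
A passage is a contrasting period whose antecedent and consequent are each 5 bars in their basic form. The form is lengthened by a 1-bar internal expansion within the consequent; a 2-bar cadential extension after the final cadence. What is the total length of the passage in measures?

13 measures

Basic contrasting period: 5 + 5 = 10 bars.
10 (basic form) + 1 (internal expansion) + 2 (cadential extension) = 13.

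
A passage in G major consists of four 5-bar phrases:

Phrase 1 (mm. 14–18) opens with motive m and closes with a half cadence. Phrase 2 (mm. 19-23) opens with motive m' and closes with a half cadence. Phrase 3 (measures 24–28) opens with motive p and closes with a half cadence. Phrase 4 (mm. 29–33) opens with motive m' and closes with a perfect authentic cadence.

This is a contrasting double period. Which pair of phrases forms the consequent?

phrases 3 and 4

In a double period the first pair of phrases (ending half cadence) is the large antecedent and the second pair (ending perfect authentic cadence) is the large consequent; the consequent is phrases 3 and 4.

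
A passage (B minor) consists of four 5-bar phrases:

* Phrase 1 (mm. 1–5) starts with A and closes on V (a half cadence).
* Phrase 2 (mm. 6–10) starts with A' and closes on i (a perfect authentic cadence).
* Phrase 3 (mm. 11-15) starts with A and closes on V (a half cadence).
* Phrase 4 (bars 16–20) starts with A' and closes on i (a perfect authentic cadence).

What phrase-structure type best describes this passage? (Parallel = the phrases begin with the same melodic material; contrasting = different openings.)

repeated period

The cadence pattern HC–PAC–HC–PAC is weak–strong twice, and phrases 3–4 restate phrases 1–2: a period heard twice, not a double period (which would end weakly at phrase 2).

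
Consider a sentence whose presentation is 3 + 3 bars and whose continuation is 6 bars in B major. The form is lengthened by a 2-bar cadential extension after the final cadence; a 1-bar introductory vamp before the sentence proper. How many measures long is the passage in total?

Basic sentence: 3 + 3 + 6 = 12 bars.
12 (basic form) + 2 (cadential extension) + 1 (introduction) = 15.

15 measures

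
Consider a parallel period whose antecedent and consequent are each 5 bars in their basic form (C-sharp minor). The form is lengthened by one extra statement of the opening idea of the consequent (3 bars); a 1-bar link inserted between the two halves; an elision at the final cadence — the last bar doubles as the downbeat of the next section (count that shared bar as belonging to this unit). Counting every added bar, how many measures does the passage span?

14 measures

Basic parallel period: 5 + 5 = 10 bars.
10 (basic form) + 3 (extra statement) + 1 (link) = 14.
The elision shares a bar with the next section but does not change this unit's count.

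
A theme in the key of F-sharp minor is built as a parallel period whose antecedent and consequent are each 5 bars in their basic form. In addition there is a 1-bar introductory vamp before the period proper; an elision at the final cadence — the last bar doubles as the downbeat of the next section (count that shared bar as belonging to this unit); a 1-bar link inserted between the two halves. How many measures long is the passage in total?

Basic parallel period: 5 + 5 = 10 bars.
10 (basic form) + 1 (introduction) + 1 (link) = 12.
The elision shares a bar with the next section but does not change this unit's count.

12 measures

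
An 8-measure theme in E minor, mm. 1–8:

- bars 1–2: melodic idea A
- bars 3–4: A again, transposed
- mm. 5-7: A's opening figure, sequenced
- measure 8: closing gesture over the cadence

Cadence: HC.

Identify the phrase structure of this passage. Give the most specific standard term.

Basic idea (mm. 1–2) + its repetition (bars 3-4) form the presentation; fragmentation and cadence (measures 5–8) form the continuation — the 8-bar whole is a sentence.

sentence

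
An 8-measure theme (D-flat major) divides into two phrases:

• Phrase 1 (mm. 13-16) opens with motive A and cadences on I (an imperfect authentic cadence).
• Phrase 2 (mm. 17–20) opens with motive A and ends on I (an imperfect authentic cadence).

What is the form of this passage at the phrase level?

Both phrases have the same opening (A) and the same cadence (imperfect authentic cadence): the second is a restatement, not a consequent, so this is a repeated phrase rather than a period.

repeated phrase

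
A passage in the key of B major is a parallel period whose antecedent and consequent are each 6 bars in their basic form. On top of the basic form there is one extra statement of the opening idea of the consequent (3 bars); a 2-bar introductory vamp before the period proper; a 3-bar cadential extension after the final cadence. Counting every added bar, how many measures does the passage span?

Basic parallel period: 6 + 6 = 12 bars.
12 (basic form) + 3 (extra statement) + 2 (introduction) + 3 (cadential extension) = 20.

20 measures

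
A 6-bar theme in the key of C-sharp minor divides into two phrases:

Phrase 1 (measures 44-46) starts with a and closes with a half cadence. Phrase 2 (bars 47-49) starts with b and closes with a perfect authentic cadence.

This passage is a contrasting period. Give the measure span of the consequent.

measures 47–49

The antecedent is the phrase ending with the weaker cadence (half cadence, phrase 1) and the consequent the one ending more conclusively (perfect authentic cadence, phrase 2); the consequent is mm. 47–49.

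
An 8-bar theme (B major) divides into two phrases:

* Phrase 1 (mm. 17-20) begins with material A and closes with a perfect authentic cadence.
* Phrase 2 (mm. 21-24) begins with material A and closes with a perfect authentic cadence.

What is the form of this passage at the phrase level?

repeated phrase

Both phrases have the same opening (A) and the same cadence (perfect authentic cadence): the second is a restatement, not a consequent, so this is a repeated phrase rather than a period.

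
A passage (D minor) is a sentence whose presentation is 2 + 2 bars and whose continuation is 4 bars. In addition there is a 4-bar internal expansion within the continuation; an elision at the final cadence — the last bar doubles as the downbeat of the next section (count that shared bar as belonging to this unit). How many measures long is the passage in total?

Basic sentence: 2 + 2 + 4 = 8 bars.
8 (basic form) + 4 (internal expansion) = 12.
The elision shares a bar with the next section but does not change this unit's count.

12 measures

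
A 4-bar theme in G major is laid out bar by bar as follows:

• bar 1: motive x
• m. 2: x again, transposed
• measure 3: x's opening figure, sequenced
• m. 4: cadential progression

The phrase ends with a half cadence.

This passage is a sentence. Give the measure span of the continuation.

measures 3–4

After the presentation (mm. 1-2), the continuation covers the fragmentation through the cadence: mm. 3-4.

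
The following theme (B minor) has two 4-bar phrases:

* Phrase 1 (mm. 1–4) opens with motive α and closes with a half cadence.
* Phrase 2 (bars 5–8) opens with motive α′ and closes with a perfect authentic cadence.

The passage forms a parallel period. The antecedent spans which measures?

The antecedent is the phrase ending with the weaker cadence (half cadence, phrase 1) and the consequent the one ending more conclusively (perfect authentic cadence, phrase 2); the antecedent is bars 1–4.

measures 1–4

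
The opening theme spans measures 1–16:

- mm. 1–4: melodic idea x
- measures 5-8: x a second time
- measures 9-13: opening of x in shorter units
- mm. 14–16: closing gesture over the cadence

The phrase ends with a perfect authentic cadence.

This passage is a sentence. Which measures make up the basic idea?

measures 1–4

The presentation of a sentence is the basic idea (measures 1–4) plus its repetition (mm. 5–8); the basic idea is therefore bars 1–4.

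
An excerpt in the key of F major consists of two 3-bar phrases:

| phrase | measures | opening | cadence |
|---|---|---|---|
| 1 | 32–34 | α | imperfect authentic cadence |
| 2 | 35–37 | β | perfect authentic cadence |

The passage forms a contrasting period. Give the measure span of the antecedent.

The antecedent is the phrase ending with the weaker cadence (imperfect authentic cadence, phrase 1) and the consequent the one ending more conclusively (perfect authentic cadence, phrase 2); the antecedent is bars 32–34.

measures 32–34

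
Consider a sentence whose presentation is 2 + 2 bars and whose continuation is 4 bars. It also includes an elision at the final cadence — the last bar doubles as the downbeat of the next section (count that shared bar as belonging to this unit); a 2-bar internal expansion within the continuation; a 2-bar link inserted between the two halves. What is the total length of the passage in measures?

12 measures

Basic sentence: 2 + 2 + 4 = 8 bars.
8 (basic form) + 2 (internal expansion) + 2 (link) = 12.
The elision shares a bar with the next section but does not change this unit's count.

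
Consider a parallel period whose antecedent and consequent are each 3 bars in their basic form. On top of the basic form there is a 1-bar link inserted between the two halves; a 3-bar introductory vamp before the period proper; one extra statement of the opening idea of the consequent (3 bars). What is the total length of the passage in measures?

13 measures

Basic parallel period: 3 + 3 = 6 bars.
6 (basic form) + 1 (link) + 3 (introduction) + 3 (extra statement) = 13.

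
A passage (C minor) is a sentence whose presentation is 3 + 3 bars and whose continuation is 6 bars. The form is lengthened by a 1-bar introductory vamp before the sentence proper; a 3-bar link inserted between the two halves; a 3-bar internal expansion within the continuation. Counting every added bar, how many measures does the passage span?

19 measures

Basic sentence: 3 + 3 + 6 = 12 bars.
12 (basic form) + 1 (introduction) + 3 (link) + 3 (internal expansion) = 19.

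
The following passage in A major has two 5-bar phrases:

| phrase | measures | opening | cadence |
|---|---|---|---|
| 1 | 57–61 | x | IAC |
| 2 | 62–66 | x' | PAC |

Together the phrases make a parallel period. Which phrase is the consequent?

The phrase ending with the weaker cadence (imperfect authentic cadence) is the antecedent; the one ending more conclusively (perfect authentic cadence) is the consequent. The consequent is phrase 2.

phrase 2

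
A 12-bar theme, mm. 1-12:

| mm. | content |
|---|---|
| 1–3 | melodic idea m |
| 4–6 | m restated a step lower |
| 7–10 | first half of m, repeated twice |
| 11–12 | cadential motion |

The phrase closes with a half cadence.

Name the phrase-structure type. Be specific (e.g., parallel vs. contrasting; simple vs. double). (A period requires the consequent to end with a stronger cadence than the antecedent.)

Basic idea (mm. 1–3) + its repetition (mm. 4–6) form the presentation; fragmentation and cadence (bars 7-12) form the continuation — the 12-bar whole is a sentence.

sentence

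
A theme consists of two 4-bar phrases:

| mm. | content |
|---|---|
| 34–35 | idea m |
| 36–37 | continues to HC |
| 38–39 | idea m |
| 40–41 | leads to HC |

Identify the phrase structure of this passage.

Both phrases have the same opening (m) and the same cadence (half cadence): the second is a restatement, not a consequent, so this is a repeated phrase rather than a period.

repeated phrase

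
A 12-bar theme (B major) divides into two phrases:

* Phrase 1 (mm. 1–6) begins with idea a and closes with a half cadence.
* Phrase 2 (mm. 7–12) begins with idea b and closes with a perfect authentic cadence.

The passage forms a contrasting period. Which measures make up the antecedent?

The phrase ending with the weaker cadence (half cadence) is the antecedent; the one ending more conclusively (perfect authentic cadence) is the consequent. The antecedent is measures 1–6.

measures 1–6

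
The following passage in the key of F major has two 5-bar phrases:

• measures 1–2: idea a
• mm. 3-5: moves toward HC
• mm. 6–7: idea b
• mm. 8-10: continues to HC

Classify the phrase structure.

The second phrase closes with a half cadence, which is not stronger than the first phrase's half cadence; without a weak→strong cadential pair there is no antecedent–consequent relationship, so this is a phrase group rather than a period.

phrase group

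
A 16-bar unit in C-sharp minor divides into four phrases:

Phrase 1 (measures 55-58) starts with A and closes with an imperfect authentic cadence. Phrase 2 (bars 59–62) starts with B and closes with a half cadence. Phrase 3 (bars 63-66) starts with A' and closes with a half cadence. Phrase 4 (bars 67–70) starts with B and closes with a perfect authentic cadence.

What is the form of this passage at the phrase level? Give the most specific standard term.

Four phrases in two halves: the first half (measures 55–62) ends with a half cadence, the second (mm. 63–70) with a perfect authentic cadence — a large antecedent–consequent pair, i.e. a double period.
Phrase 3 begins with the same material as phrase 1, making it parallel.

parallel double period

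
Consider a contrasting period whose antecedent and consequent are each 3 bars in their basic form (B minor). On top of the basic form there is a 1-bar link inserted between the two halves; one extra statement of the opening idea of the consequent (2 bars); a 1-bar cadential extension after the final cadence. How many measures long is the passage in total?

10 measures

Basic contrasting period: 3 + 3 = 6 bars.
6 (basic form) + 1 (link) + 2 (extra statement) + 1 (cadential extension) = 10.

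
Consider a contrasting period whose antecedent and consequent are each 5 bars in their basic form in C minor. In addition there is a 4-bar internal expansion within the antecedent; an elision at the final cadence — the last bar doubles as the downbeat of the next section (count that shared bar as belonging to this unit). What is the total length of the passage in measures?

Basic contrasting period: 5 + 5 = 10 bars.
10 (basic form) + 4 (internal expansion) = 14.
The elision shares a bar with the next section but does not change this unit's count.

14 measures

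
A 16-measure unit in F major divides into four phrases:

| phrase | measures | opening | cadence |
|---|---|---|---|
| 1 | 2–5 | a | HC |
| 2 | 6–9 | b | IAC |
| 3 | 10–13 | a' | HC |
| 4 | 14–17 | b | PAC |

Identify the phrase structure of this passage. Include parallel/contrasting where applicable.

Four phrases in two halves: the first half (bars 2-9) ends with an imperfect authentic cadence, the second (mm. 10–17) with a perfect authentic cadence — a large antecedent–consequent pair, i.e. a double period.
Phrase 3 begins with the same material as phrase 1, making it parallel.

parallel double period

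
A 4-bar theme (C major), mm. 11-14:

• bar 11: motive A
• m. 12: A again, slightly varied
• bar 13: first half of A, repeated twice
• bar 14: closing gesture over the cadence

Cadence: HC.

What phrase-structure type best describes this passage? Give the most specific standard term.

sentence

Basic idea (bar 11) + its repetition (bar 12) form the presentation; fragmentation and cadence (bars 13–14) form the continuation — the 4-bar whole is a sentence.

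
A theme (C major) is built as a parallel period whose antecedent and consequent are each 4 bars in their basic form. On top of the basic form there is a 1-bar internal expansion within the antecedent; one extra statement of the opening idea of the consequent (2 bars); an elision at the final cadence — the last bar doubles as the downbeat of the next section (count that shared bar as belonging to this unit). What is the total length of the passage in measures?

Basic parallel period: 4 + 4 = 8 bars.
8 (basic form) + 1 (internal expansion) + 2 (extra statement) = 11.
The elision shares a bar with the next section but does not change this unit's count.

11 measures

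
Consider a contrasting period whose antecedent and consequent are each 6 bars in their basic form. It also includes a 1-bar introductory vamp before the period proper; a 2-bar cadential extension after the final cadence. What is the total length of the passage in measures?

Basic contrasting period: 6 + 6 = 12 bars.
12 (basic form) + 1 (introduction) + 2 (cadential extension) = 15.

15 measures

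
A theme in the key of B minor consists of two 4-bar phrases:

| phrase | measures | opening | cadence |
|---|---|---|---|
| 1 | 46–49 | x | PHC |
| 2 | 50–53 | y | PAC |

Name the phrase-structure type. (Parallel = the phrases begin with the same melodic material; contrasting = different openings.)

Phrase 1 ends with a Phrygian half cadence (weaker) and phrase 2 with a perfect authentic cadence (stronger): antecedent + consequent = a period.
The two phrases open with different material (x / y), so the period is contrasting.

contrasting period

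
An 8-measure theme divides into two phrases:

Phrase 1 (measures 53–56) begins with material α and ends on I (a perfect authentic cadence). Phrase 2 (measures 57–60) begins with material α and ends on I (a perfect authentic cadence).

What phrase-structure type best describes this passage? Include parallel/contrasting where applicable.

Both phrases have the same opening (α) and the same cadence (perfect authentic cadence): the second is a restatement, not a consequent, so this is a repeated phrase rather than a period.

repeated phrase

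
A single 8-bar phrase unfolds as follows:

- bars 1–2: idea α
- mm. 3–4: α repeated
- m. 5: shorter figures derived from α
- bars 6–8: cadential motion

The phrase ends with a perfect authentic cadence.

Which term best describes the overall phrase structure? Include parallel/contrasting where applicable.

Basic idea (measures 1–2) + its repetition (mm. 3-4) form the presentation; fragmentation and cadence (measures 5-8) form the continuation — the 8-bar whole is a sentence.

sentence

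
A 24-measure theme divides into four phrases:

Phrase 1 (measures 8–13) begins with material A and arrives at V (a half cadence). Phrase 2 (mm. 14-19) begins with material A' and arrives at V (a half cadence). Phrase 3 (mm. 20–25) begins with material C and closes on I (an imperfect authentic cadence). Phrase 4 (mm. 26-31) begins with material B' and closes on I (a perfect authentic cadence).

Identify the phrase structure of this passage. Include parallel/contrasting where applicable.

contrasting double period

Four phrases in two halves: the first half (mm. 8–19) ends with a half cadence, the second (mm. 20-31) with a perfect authentic cadence — a large antecedent–consequent pair, i.e. a double period.
Phrase 3 begins with different material from phrase 1, making it contrasting.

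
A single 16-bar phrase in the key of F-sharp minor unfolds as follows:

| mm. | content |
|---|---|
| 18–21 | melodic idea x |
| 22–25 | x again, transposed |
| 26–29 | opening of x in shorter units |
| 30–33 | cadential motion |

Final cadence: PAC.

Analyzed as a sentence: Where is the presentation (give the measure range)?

measures 18–25

The presentation of a sentence is the basic idea (mm. 18-21) plus its repetition (mm. 22–25); the presentation is therefore mm. 18–25.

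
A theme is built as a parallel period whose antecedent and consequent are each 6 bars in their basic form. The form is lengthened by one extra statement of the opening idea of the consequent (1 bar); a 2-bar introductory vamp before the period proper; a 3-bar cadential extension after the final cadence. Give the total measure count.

18 measures

Basic parallel period: 6 + 6 = 12 bars.
12 (basic form) + 1 (extra statement) + 2 (introduction) + 3 (cadential extension) = 18.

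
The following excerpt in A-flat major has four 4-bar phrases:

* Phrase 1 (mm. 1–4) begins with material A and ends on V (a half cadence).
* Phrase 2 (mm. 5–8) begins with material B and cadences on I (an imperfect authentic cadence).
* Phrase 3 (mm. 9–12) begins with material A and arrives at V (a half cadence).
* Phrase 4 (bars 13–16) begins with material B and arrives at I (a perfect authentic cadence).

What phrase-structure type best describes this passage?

parallel double period

Four phrases in two halves: the first half (mm. 1–8) ends with an imperfect authentic cadence, the second (measures 9-16) with a perfect authentic cadence — a large antecedent–consequent pair, i.e. a double period.
Phrase 3 begins with the same material as phrase 1, making it parallel.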